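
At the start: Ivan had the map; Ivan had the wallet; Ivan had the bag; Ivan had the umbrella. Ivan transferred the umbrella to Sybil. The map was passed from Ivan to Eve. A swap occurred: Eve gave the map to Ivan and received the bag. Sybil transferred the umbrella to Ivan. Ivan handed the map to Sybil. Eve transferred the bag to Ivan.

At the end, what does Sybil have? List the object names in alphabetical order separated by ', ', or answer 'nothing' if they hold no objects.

Answer: map

Derivation:
Tracking all object holders:
Start: map:Ivan, wallet:Ivan, bag:Ivan, umbrella:Ivan
Event 1 (give umbrella: Ivan -> Sybil). State: map:Ivan, wallet:Ivan, bag:Ivan, umbrella:Sybil
Event 2 (give map: Ivan -> Eve). State: map:Eve, wallet:Ivan, bag:Ivan, umbrella:Sybil
Event 3 (swap map<->bag: now map:Ivan, bag:Eve). State: map:Ivan, wallet:Ivan, bag:Eve, umbrella:Sybil
Event 4 (give umbrella: Sybil -> Ivan). State: map:Ivan, wallet:Ivan, bag:Eve, umbrella:Ivan
Event 5 (give map: Ivan -> Sybil). State: map:Sybil, wallet:Ivan, bag:Eve, umbrella:Ivan
Event 6 (give bag: Eve -> Ivan). State: map:Sybil, wallet:Ivan, bag:Ivan, umbrella:Ivan

Final state: map:Sybil, wallet:Ivan, bag:Ivan, umbrella:Ivan
Sybil holds: map.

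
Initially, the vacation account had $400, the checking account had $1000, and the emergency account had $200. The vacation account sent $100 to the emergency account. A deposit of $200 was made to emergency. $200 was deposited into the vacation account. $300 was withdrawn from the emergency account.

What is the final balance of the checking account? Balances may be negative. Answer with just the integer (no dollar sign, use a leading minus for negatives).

Answer: 1000

Derivation:
Tracking account balances step by step:
Start: vacation=400, checking=1000, emergency=200
Event 1 (transfer 100 vacation -> emergency): vacation: 400 - 100 = 300, emergency: 200 + 100 = 300. Balances: vacation=300, checking=1000, emergency=300
Event 2 (deposit 200 to emergency): emergency: 300 + 200 = 500. Balances: vacation=300, checking=1000, emergency=500
Event 3 (deposit 200 to vacation): vacation: 300 + 200 = 500. Balances: vacation=500, checking=1000, emergency=500
Event 4 (withdraw 300 from emergency): emergency: 500 - 300 = 200. Balances: vacation=500, checking=1000, emergency=200

Final balance of checking: 1000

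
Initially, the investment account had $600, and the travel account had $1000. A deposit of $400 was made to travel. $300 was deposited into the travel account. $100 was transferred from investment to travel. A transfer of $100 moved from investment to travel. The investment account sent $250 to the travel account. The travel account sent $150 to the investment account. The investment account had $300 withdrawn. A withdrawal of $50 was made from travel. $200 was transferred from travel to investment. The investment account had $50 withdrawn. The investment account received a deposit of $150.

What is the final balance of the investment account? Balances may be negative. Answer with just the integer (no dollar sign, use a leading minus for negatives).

Tracking account balances step by step:
Start: investment=600, travel=1000
Event 1 (deposit 400 to travel): travel: 1000 + 400 = 1400. Balances: investment=600, travel=1400
Event 2 (deposit 300 to travel): travel: 1400 + 300 = 1700. Balances: investment=600, travel=1700
Event 3 (transfer 100 investment -> travel): investment: 600 - 100 = 500, travel: 1700 + 100 = 1800. Balances: investment=500, travel=1800
Event 4 (transfer 100 investment -> travel): investment: 500 - 100 = 400, travel: 1800 + 100 = 1900. Balances: investment=400, travel=1900
Event 5 (transfer 250 investment -> travel): investment: 400 - 250 = 150, travel: 1900 + 250 = 2150. Balances: investment=150, travel=2150
Event 6 (transfer 150 travel -> investment): travel: 2150 - 150 = 2000, investment: 150 + 150 = 300. Balances: investment=300, travel=2000
Event 7 (withdraw 300 from investment): investment: 300 - 300 = 0. Balances: investment=0, travel=2000
Event 8 (withdraw 50 from travel): travel: 2000 - 50 = 1950. Balances: investment=0, travel=1950
Event 9 (transfer 200 travel -> investment): travel: 1950 - 200 = 1750, investment: 0 + 200 = 200. Balances: investment=200, travel=1750
Event 10 (withdraw 50 from investment): investment: 200 - 50 = 150. Balances: investment=150, travel=1750
Event 11 (deposit 150 to investment): investment: 150 + 150 = 300. Balances: investment=300, travel=1750

Final balance of investment: 300

Answer: 300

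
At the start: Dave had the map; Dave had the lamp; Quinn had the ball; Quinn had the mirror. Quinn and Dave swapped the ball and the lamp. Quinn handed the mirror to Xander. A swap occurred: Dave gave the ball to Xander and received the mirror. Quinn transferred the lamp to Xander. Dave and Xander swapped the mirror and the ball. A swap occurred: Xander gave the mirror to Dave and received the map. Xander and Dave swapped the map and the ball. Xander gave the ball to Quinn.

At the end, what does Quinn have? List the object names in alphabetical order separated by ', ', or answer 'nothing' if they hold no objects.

Answer: ball

Derivation:
Tracking all object holders:
Start: map:Dave, lamp:Dave, ball:Quinn, mirror:Quinn
Event 1 (swap ball<->lamp: now ball:Dave, lamp:Quinn). State: map:Dave, lamp:Quinn, ball:Dave, mirror:Quinn
Event 2 (give mirror: Quinn -> Xander). State: map:Dave, lamp:Quinn, ball:Dave, mirror:Xander
Event 3 (swap ball<->mirror: now ball:Xander, mirror:Dave). State: map:Dave, lamp:Quinn, ball:Xander, mirror:Dave
Event 4 (give lamp: Quinn -> Xander). State: map:Dave, lamp:Xander, ball:Xander, mirror:Dave
Event 5 (swap mirror<->ball: now mirror:Xander, ball:Dave). State: map:Dave, lamp:Xander, ball:Dave, mirror:Xander
Event 6 (swap mirror<->map: now mirror:Dave, map:Xander). State: map:Xander, lamp:Xander, ball:Dave, mirror:Dave
Event 7 (swap map<->ball: now map:Dave, ball:Xander). State: map:Dave, lamp:Xander, ball:Xander, mirror:Dave
Event 8 (give ball: Xander -> Quinn). State: map:Dave, lamp:Xander, ball:Quinn, mirror:Dave

Final state: map:Dave, lamp:Xander, ball:Quinn, mirror:Dave
Quinn holds: ball.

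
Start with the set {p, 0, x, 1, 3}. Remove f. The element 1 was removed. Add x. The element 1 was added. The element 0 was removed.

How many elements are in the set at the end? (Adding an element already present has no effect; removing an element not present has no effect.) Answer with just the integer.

Tracking the set through each operation:
Start: {0, 1, 3, p, x}
Event 1 (remove f): not present, no change. Set: {0, 1, 3, p, x}
Event 2 (remove 1): removed. Set: {0, 3, p, x}
Event 3 (add x): already present, no change. Set: {0, 3, p, x}
Event 4 (add 1): added. Set: {0, 1, 3, p, x}
Event 5 (remove 0): removed. Set: {1, 3, p, x}

Final set: {1, 3, p, x} (size 4)

Answer: 4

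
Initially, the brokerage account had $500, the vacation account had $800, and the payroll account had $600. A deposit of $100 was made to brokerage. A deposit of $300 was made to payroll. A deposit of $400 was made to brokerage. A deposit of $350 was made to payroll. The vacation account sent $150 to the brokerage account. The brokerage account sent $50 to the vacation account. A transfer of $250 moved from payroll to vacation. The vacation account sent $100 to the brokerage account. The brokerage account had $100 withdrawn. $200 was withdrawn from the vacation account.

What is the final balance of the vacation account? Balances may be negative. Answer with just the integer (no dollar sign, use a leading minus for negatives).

Answer: 650

Derivation:
Tracking account balances step by step:
Start: brokerage=500, vacation=800, payroll=600
Event 1 (deposit 100 to brokerage): brokerage: 500 + 100 = 600. Balances: brokerage=600, vacation=800, payroll=600
Event 2 (deposit 300 to payroll): payroll: 600 + 300 = 900. Balances: brokerage=600, vacation=800, payroll=900
Event 3 (deposit 400 to brokerage): brokerage: 600 + 400 = 1000. Balances: brokerage=1000, vacation=800, payroll=900
Event 4 (deposit 350 to payroll): payroll: 900 + 350 = 1250. Balances: brokerage=1000, vacation=800, payroll=1250
Event 5 (transfer 150 vacation -> brokerage): vacation: 800 - 150 = 650, brokerage: 1000 + 150 = 1150. Balances: brokerage=1150, vacation=650, payroll=1250
Event 6 (transfer 50 brokerage -> vacation): brokerage: 1150 - 50 = 1100, vacation: 650 + 50 = 700. Balances: brokerage=1100, vacation=700, payroll=1250
Event 7 (transfer 250 payroll -> vacation): payroll: 1250 - 250 = 1000, vacation: 700 + 250 = 950. Balances: brokerage=1100, vacation=950, payroll=1000
Event 8 (transfer 100 vacation -> brokerage): vacation: 950 - 100 = 850, brokerage: 1100 + 100 = 1200. Balances: brokerage=1200, vacation=850, payroll=1000
Event 9 (withdraw 100 from brokerage): brokerage: 1200 - 100 = 1100. Balances: brokerage=1100, vacation=850, payroll=1000
Event 10 (withdraw 200 from vacation): vacation: 850 - 200 = 650. Balances: brokerage=1100, vacation=650, payroll=1000

Final balance of vacation: 650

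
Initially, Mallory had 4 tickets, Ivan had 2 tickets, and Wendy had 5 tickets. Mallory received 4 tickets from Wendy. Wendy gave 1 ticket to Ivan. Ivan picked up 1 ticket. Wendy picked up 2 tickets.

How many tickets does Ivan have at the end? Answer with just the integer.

Tracking counts step by step:
Start: Mallory=4, Ivan=2, Wendy=5
Event 1 (Wendy -> Mallory, 4): Wendy: 5 -> 1, Mallory: 4 -> 8. State: Mallory=8, Ivan=2, Wendy=1
Event 2 (Wendy -> Ivan, 1): Wendy: 1 -> 0, Ivan: 2 -> 3. State: Mallory=8, Ivan=3, Wendy=0
Event 3 (Ivan +1): Ivan: 3 -> 4. State: Mallory=8, Ivan=4, Wendy=0
Event 4 (Wendy +2): Wendy: 0 -> 2. State: Mallory=8, Ivan=4, Wendy=2

Ivan's final count: 4

Answer: 4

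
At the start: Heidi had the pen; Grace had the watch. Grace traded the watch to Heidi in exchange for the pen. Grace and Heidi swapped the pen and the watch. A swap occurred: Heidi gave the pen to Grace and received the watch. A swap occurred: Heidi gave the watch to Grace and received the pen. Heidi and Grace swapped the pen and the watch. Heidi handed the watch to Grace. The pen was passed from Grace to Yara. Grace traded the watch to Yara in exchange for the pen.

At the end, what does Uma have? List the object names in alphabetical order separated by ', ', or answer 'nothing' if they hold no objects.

Answer: nothing

Derivation:
Tracking all object holders:
Start: pen:Heidi, watch:Grace
Event 1 (swap watch<->pen: now watch:Heidi, pen:Grace). State: pen:Grace, watch:Heidi
Event 2 (swap pen<->watch: now pen:Heidi, watch:Grace). State: pen:Heidi, watch:Grace
Event 3 (swap pen<->watch: now pen:Grace, watch:Heidi). State: pen:Grace, watch:Heidi
Event 4 (swap watch<->pen: now watch:Grace, pen:Heidi). State: pen:Heidi, watch:Grace
Event 5 (swap pen<->watch: now pen:Grace, watch:Heidi). State: pen:Grace, watch:Heidi
Event 6 (give watch: Heidi -> Grace). State: pen:Grace, watch:Grace
Event 7 (give pen: Grace -> Yara). State: pen:Yara, watch:Grace
Event 8 (swap watch<->pen: now watch:Yara, pen:Grace). State: pen:Grace, watch:Yara

Final state: pen:Grace, watch:Yara
Uma holds: (nothing).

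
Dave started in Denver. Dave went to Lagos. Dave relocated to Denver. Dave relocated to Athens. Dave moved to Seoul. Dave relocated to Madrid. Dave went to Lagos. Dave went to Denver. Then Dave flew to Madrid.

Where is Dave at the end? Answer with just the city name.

Tracking Dave's location:
Start: Dave is in Denver.
After move 1: Denver -> Lagos. Dave is in Lagos.
After move 2: Lagos -> Denver. Dave is in Denver.
After move 3: Denver -> Athens. Dave is in Athens.
After move 4: Athens -> Seoul. Dave is in Seoul.
After move 5: Seoul -> Madrid. Dave is in Madrid.
After move 6: Madrid -> Lagos. Dave is in Lagos.
After move 7: Lagos -> Denver. Dave is in Denver.
After move 8: Denver -> Madrid. Dave is in Madrid.

Answer: Madrid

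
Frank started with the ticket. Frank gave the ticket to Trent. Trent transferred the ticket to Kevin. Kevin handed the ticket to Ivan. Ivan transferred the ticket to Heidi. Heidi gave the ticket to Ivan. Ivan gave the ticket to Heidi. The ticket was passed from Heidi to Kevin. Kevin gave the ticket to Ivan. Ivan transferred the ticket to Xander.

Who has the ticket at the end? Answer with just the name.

Tracking the ticket through each event:
Start: Frank has the ticket.
After event 1: Trent has the ticket.
After event 2: Kevin has the ticket.
After event 3: Ivan has the ticket.
After event 4: Heidi has the ticket.
After event 5: Ivan has the ticket.
After event 6: Heidi has the ticket.
After event 7: Kevin has the ticket.
After event 8: Ivan has the ticket.
After event 9: Xander has the ticket.

Answer: Xander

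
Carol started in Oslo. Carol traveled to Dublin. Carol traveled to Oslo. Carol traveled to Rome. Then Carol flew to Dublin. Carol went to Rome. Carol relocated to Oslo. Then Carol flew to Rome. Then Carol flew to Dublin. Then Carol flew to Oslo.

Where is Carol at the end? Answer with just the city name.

Tracking Carol's location:
Start: Carol is in Oslo.
After move 1: Oslo -> Dublin. Carol is in Dublin.
After move 2: Dublin -> Oslo. Carol is in Oslo.
After move 3: Oslo -> Rome. Carol is in Rome.
After move 4: Rome -> Dublin. Carol is in Dublin.
After move 5: Dublin -> Rome. Carol is in Rome.
After move 6: Rome -> Oslo. Carol is in Oslo.
After move 7: Oslo -> Rome. Carol is in Rome.
After move 8: Rome -> Dublin. Carol is in Dublin.
After move 9: Dublin -> Oslo. Carol is in Oslo.

Answer: Oslo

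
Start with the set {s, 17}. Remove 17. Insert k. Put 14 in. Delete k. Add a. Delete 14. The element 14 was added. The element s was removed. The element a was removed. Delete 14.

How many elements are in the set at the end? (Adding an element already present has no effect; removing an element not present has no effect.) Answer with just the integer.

Tracking the set through each operation:
Start: {17, s}
Event 1 (remove 17): removed. Set: {s}
Event 2 (add k): added. Set: {k, s}
Event 3 (add 14): added. Set: {14, k, s}
Event 4 (remove k): removed. Set: {14, s}
Event 5 (add a): added. Set: {14, a, s}
Event 6 (remove 14): removed. Set: {a, s}
Event 7 (add 14): added. Set: {14, a, s}
Event 8 (remove s): removed. Set: {14, a}
Event 9 (remove a): removed. Set: {14}
Event 10 (remove 14): removed. Set: {}

Final set: {} (size 0)

Answer: 0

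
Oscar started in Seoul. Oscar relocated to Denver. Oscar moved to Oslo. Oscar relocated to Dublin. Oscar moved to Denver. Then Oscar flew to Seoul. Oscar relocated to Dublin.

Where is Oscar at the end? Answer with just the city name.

Answer: Dublin

Derivation:
Tracking Oscar's location:
Start: Oscar is in Seoul.
After move 1: Seoul -> Denver. Oscar is in Denver.
After move 2: Denver -> Oslo. Oscar is in Oslo.
After move 3: Oslo -> Dublin. Oscar is in Dublin.
After move 4: Dublin -> Denver. Oscar is in Denver.
After move 5: Denver -> Seoul. Oscar is in Seoul.
After move 6: Seoul -> Dublin. Oscar is in Dublin.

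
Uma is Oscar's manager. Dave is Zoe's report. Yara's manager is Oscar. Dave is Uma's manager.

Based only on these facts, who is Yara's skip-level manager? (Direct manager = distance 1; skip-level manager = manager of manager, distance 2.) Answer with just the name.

Reconstructing the manager chain from the given facts:
  Zoe -> Dave -> Uma -> Oscar -> Yara
(each arrow means 'manager of the next')
Positions in the chain (0 = top):
  position of Zoe: 0
  position of Dave: 1
  position of Uma: 2
  position of Oscar: 3
  position of Yara: 4

Yara is at position 4; the skip-level manager is 2 steps up the chain, i.e. position 2: Uma.

Answer: Uma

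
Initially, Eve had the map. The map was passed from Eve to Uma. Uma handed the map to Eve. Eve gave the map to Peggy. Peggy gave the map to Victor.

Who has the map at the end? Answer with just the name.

Tracking the map through each event:
Start: Eve has the map.
After event 1: Uma has the map.
After event 2: Eve has the map.
After event 3: Peggy has the map.
After event 4: Victor has the map.

Answer: Victor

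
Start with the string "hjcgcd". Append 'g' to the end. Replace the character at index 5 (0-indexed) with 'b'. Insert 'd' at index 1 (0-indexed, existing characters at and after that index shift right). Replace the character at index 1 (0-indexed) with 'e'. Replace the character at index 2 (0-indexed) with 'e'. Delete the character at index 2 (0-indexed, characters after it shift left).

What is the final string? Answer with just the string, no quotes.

Answer: hecgcbg

Derivation:
Applying each edit step by step:
Start: "hjcgcd"
Op 1 (append 'g'): "hjcgcd" -> "hjcgcdg"
Op 2 (replace idx 5: 'd' -> 'b'): "hjcgcdg" -> "hjcgcbg"
Op 3 (insert 'd' at idx 1): "hjcgcbg" -> "hdjcgcbg"
Op 4 (replace idx 1: 'd' -> 'e'): "hdjcgcbg" -> "hejcgcbg"
Op 5 (replace idx 2: 'j' -> 'e'): "hejcgcbg" -> "heecgcbg"
Op 6 (delete idx 2 = 'e'): "heecgcbg" -> "hecgcbg"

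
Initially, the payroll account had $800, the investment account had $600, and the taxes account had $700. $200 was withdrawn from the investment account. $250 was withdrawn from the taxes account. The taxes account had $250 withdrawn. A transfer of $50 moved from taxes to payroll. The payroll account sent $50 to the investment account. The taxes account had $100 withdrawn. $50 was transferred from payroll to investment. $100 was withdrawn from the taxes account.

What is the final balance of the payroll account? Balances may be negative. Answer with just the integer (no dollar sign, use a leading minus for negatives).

Answer: 750

Derivation:
Tracking account balances step by step:
Start: payroll=800, investment=600, taxes=700
Event 1 (withdraw 200 from investment): investment: 600 - 200 = 400. Balances: payroll=800, investment=400, taxes=700
Event 2 (withdraw 250 from taxes): taxes: 700 - 250 = 450. Balances: payroll=800, investment=400, taxes=450
Event 3 (withdraw 250 from taxes): taxes: 450 - 250 = 200. Balances: payroll=800, investment=400, taxes=200
Event 4 (transfer 50 taxes -> payroll): taxes: 200 - 50 = 150, payroll: 800 + 50 = 850. Balances: payroll=850, investment=400, taxes=150
Event 5 (transfer 50 payroll -> investment): payroll: 850 - 50 = 800, investment: 400 + 50 = 450. Balances: payroll=800, investment=450, taxes=150
Event 6 (withdraw 100 from taxes): taxes: 150 - 100 = 50. Balances: payroll=800, investment=450, taxes=50
Event 7 (transfer 50 payroll -> investment): payroll: 800 - 50 = 750, investment: 450 + 50 = 500. Balances: payroll=750, investment=500, taxes=50
Event 8 (withdraw 100 from taxes): taxes: 50 - 100 = -50. Balances: payroll=750, investment=500, taxes=-50

Final balance of payroll: 750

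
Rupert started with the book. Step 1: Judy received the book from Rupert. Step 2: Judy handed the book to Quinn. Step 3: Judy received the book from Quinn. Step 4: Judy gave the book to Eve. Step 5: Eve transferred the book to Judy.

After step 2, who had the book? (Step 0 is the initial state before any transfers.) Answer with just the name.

Answer: Quinn

Derivation:
Tracking the book holder through step 2:
After step 0 (start): Rupert
After step 1: Judy
After step 2: Quinn

At step 2, the holder is Quinn.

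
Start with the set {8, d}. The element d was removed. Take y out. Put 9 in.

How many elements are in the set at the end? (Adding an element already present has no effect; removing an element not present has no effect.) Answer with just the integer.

Answer: 2

Derivation:
Tracking the set through each operation:
Start: {8, d}
Event 1 (remove d): removed. Set: {8}
Event 2 (remove y): not present, no change. Set: {8}
Event 3 (add 9): added. Set: {8, 9}

Final set: {8, 9} (size 2)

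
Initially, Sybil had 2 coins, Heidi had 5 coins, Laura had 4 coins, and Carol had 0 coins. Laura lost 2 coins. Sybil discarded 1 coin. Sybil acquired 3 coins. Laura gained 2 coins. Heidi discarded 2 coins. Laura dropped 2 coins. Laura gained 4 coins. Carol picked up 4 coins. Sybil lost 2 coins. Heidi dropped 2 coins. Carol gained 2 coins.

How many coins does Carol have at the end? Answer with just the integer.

Answer: 6

Derivation:
Tracking counts step by step:
Start: Sybil=2, Heidi=5, Laura=4, Carol=0
Event 1 (Laura -2): Laura: 4 -> 2. State: Sybil=2, Heidi=5, Laura=2, Carol=0
Event 2 (Sybil -1): Sybil: 2 -> 1. State: Sybil=1, Heidi=5, Laura=2, Carol=0
Event 3 (Sybil +3): Sybil: 1 -> 4. State: Sybil=4, Heidi=5, Laura=2, Carol=0
Event 4 (Laura +2): Laura: 2 -> 4. State: Sybil=4, Heidi=5, Laura=4, Carol=0
Event 5 (Heidi -2): Heidi: 5 -> 3. State: Sybil=4, Heidi=3, Laura=4, Carol=0
Event 6 (Laura -2): Laura: 4 -> 2. State: Sybil=4, Heidi=3, Laura=2, Carol=0
Event 7 (Laura +4): Laura: 2 -> 6. State: Sybil=4, Heidi=3, Laura=6, Carol=0
Event 8 (Carol +4): Carol: 0 -> 4. State: Sybil=4, Heidi=3, Laura=6, Carol=4
Event 9 (Sybil -2): Sybil: 4 -> 2. State: Sybil=2, Heidi=3, Laura=6, Carol=4
Event 10 (Heidi -2): Heidi: 3 -> 1. State: Sybil=2, Heidi=1, Laura=6, Carol=4
Event 11 (Carol +2): Carol: 4 -> 6. State: Sybil=2, Heidi=1, Laura=6, Carol=6

Carol's final count: 6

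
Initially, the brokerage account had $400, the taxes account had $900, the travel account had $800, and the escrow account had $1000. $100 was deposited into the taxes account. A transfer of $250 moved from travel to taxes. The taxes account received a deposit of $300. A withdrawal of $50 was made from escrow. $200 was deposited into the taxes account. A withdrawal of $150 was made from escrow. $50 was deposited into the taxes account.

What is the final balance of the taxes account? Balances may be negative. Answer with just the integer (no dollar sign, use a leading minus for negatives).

Tracking account balances step by step:
Start: brokerage=400, taxes=900, travel=800, escrow=1000
Event 1 (deposit 100 to taxes): taxes: 900 + 100 = 1000. Balances: brokerage=400, taxes=1000, travel=800, escrow=1000
Event 2 (transfer 250 travel -> taxes): travel: 800 - 250 = 550, taxes: 1000 + 250 = 1250. Balances: brokerage=400, taxes=1250, travel=550, escrow=1000
Event 3 (deposit 300 to taxes): taxes: 1250 + 300 = 1550. Balances: brokerage=400, taxes=1550, travel=550, escrow=1000
Event 4 (withdraw 50 from escrow): escrow: 1000 - 50 = 950. Balances: brokerage=400, taxes=1550, travel=550, escrow=950
Event 5 (deposit 200 to taxes): taxes: 1550 + 200 = 1750. Balances: brokerage=400, taxes=1750, travel=550, escrow=950
Event 6 (withdraw 150 from escrow): escrow: 950 - 150 = 800. Balances: brokerage=400, taxes=1750, travel=550, escrow=800
Event 7 (deposit 50 to taxes): taxes: 1750 + 50 = 1800. Balances: brokerage=400, taxes=1800, travel=550, escrow=800

Final balance of taxes: 1800

Answer: 1800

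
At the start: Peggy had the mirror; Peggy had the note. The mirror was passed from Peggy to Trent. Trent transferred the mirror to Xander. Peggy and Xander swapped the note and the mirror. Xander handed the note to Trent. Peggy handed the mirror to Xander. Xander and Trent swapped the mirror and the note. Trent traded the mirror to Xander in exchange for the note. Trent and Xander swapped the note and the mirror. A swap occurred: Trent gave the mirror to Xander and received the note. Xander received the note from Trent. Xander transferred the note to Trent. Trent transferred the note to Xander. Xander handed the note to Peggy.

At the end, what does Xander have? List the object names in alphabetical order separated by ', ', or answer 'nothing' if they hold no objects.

Answer: mirror

Derivation:
Tracking all object holders:
Start: mirror:Peggy, note:Peggy
Event 1 (give mirror: Peggy -> Trent). State: mirror:Trent, note:Peggy
Event 2 (give mirror: Trent -> Xander). State: mirror:Xander, note:Peggy
Event 3 (swap note<->mirror: now note:Xander, mirror:Peggy). State: mirror:Peggy, note:Xander
Event 4 (give note: Xander -> Trent). State: mirror:Peggy, note:Trent
Event 5 (give mirror: Peggy -> Xander). State: mirror:Xander, note:Trent
Event 6 (swap mirror<->note: now mirror:Trent, note:Xander). State: mirror:Trent, note:Xander
Event 7 (swap mirror<->note: now mirror:Xander, note:Trent). State: mirror:Xander, note:Trent
Event 8 (swap note<->mirror: now note:Xander, mirror:Trent). State: mirror:Trent, note:Xander
Event 9 (swap mirror<->note: now mirror:Xander, note:Trent). State: mirror:Xander, note:Trent
Event 10 (give note: Trent -> Xander). State: mirror:Xander, note:Xander
Event 11 (give note: Xander -> Trent). State: mirror:Xander, note:Trent
Event 12 (give note: Trent -> Xander). State: mirror:Xander, note:Xander
Event 13 (give note: Xander -> Peggy). State: mirror:Xander, note:Peggy

Final state: mirror:Xander, note:Peggy
Xander holds: mirror.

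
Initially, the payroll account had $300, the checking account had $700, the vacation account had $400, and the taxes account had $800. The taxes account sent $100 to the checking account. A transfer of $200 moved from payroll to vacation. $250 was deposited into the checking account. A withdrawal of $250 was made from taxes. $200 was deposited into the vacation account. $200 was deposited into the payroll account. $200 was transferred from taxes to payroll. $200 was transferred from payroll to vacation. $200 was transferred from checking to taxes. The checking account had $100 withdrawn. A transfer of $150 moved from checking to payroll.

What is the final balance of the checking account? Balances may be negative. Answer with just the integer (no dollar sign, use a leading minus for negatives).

Answer: 600

Derivation:
Tracking account balances step by step:
Start: payroll=300, checking=700, vacation=400, taxes=800
Event 1 (transfer 100 taxes -> checking): taxes: 800 - 100 = 700, checking: 700 + 100 = 800. Balances: payroll=300, checking=800, vacation=400, taxes=700
Event 2 (transfer 200 payroll -> vacation): payroll: 300 - 200 = 100, vacation: 400 + 200 = 600. Balances: payroll=100, checking=800, vacation=600, taxes=700
Event 3 (deposit 250 to checking): checking: 800 + 250 = 1050. Balances: payroll=100, checking=1050, vacation=600, taxes=700
Event 4 (withdraw 250 from taxes): taxes: 700 - 250 = 450. Balances: payroll=100, checking=1050, vacation=600, taxes=450
Event 5 (deposit 200 to vacation): vacation: 600 + 200 = 800. Balances: payroll=100, checking=1050, vacation=800, taxes=450
Event 6 (deposit 200 to payroll): payroll: 100 + 200 = 300. Balances: payroll=300, checking=1050, vacation=800, taxes=450
Event 7 (transfer 200 taxes -> payroll): taxes: 450 - 200 = 250, payroll: 300 + 200 = 500. Balances: payroll=500, checking=1050, vacation=800, taxes=250
Event 8 (transfer 200 payroll -> vacation): payroll: 500 - 200 = 300, vacation: 800 + 200 = 1000. Balances: payroll=300, checking=1050, vacation=1000, taxes=250
Event 9 (transfer 200 checking -> taxes): checking: 1050 - 200 = 850, taxes: 250 + 200 = 450. Balances: payroll=300, checking=850, vacation=1000, taxes=450
Event 10 (withdraw 100 from checking): checking: 850 - 100 = 750. Balances: payroll=300, checking=750, vacation=1000, taxes=450
Event 11 (transfer 150 checking -> payroll): checking: 750 - 150 = 600, payroll: 300 + 150 = 450. Balances: payroll=450, checking=600, vacation=1000, taxes=450

Final balance of checking: 600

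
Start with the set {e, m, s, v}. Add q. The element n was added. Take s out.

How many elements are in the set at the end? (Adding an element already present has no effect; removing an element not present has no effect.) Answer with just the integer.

Tracking the set through each operation:
Start: {e, m, s, v}
Event 1 (add q): added. Set: {e, m, q, s, v}
Event 2 (add n): added. Set: {e, m, n, q, s, v}
Event 3 (remove s): removed. Set: {e, m, n, q, v}

Final set: {e, m, n, q, v} (size 5)

Answer: 5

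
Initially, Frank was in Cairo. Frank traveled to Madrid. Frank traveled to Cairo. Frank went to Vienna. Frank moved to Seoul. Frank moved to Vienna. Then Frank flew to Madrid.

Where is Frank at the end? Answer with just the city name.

Tracking Frank's location:
Start: Frank is in Cairo.
After move 1: Cairo -> Madrid. Frank is in Madrid.
After move 2: Madrid -> Cairo. Frank is in Cairo.
After move 3: Cairo -> Vienna. Frank is in Vienna.
After move 4: Vienna -> Seoul. Frank is in Seoul.
After move 5: Seoul -> Vienna. Frank is in Vienna.
After move 6: Vienna -> Madrid. Frank is in Madrid.

Answer: Madrid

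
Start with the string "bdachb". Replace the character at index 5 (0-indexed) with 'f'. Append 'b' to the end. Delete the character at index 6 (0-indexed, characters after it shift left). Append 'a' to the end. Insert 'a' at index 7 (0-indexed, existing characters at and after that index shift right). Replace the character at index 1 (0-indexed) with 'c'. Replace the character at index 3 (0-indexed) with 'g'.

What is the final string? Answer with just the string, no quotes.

Answer: bcaghfaa

Derivation:
Applying each edit step by step:
Start: "bdachb"
Op 1 (replace idx 5: 'b' -> 'f'): "bdachb" -> "bdachf"
Op 2 (append 'b'): "bdachf" -> "bdachfb"
Op 3 (delete idx 6 = 'b'): "bdachfb" -> "bdachf"
Op 4 (append 'a'): "bdachf" -> "bdachfa"
Op 5 (insert 'a' at idx 7): "bdachfa" -> "bdachfaa"
Op 6 (replace idx 1: 'd' -> 'c'): "bdachfaa" -> "bcachfaa"
Op 7 (replace idx 3: 'c' -> 'g'): "bcachfaa" -> "bcaghfaa"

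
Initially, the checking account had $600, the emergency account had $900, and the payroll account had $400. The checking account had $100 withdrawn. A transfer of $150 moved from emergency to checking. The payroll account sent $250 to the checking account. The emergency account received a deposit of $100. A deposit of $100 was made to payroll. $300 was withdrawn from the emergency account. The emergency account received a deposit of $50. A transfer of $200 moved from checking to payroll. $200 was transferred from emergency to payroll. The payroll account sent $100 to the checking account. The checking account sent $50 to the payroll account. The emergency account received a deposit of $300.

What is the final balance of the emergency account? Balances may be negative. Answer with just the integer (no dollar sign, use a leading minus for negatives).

Tracking account balances step by step:
Start: checking=600, emergency=900, payroll=400
Event 1 (withdraw 100 from checking): checking: 600 - 100 = 500. Balances: checking=500, emergency=900, payroll=400
Event 2 (transfer 150 emergency -> checking): emergency: 900 - 150 = 750, checking: 500 + 150 = 650. Balances: checking=650, emergency=750, payroll=400
Event 3 (transfer 250 payroll -> checking): payroll: 400 - 250 = 150, checking: 650 + 250 = 900. Balances: checking=900, emergency=750, payroll=150
Event 4 (deposit 100 to emergency): emergency: 750 + 100 = 850. Balances: checking=900, emergency=850, payroll=150
Event 5 (deposit 100 to payroll): payroll: 150 + 100 = 250. Balances: checking=900, emergency=850, payroll=250
Event 6 (withdraw 300 from emergency): emergency: 850 - 300 = 550. Balances: checking=900, emergency=550, payroll=250
Event 7 (deposit 50 to emergency): emergency: 550 + 50 = 600. Balances: checking=900, emergency=600, payroll=250
Event 8 (transfer 200 checking -> payroll): checking: 900 - 200 = 700, payroll: 250 + 200 = 450. Balances: checking=700, emergency=600, payroll=450
Event 9 (transfer 200 emergency -> payroll): emergency: 600 - 200 = 400, payroll: 450 + 200 = 650. Balances: checking=700, emergency=400, payroll=650
Event 10 (transfer 100 payroll -> checking): payroll: 650 - 100 = 550, checking: 700 + 100 = 800. Balances: checking=800, emergency=400, payroll=550
Event 11 (transfer 50 checking -> payroll): checking: 800 - 50 = 750, payroll: 550 + 50 = 600. Balances: checking=750, emergency=400, payroll=600
Event 12 (deposit 300 to emergency): emergency: 400 + 300 = 700. Balances: checking=750, emergency=700, payroll=600

Final balance of emergency: 700

Answer: 700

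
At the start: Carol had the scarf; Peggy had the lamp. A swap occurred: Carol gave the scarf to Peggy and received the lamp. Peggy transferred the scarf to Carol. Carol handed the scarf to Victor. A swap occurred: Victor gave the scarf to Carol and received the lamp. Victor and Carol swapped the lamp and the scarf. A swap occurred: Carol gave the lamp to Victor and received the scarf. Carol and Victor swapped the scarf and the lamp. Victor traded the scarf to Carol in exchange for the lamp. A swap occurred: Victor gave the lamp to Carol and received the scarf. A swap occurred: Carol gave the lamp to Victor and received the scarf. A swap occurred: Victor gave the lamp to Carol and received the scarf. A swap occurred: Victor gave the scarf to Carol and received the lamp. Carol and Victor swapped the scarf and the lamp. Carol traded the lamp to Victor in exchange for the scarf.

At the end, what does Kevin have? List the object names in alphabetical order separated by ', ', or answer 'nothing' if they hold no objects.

Tracking all object holders:
Start: scarf:Carol, lamp:Peggy
Event 1 (swap scarf<->lamp: now scarf:Peggy, lamp:Carol). State: scarf:Peggy, lamp:Carol
Event 2 (give scarf: Peggy -> Carol). State: scarf:Carol, lamp:Carol
Event 3 (give scarf: Carol -> Victor). State: scarf:Victor, lamp:Carol
Event 4 (swap scarf<->lamp: now scarf:Carol, lamp:Victor). State: scarf:Carol, lamp:Victor
Event 5 (swap lamp<->scarf: now lamp:Carol, scarf:Victor). State: scarf:Victor, lamp:Carol
Event 6 (swap lamp<->scarf: now lamp:Victor, scarf:Carol). State: scarf:Carol, lamp:Victor
Event 7 (swap scarf<->lamp: now scarf:Victor, lamp:Carol). State: scarf:Victor, lamp:Carol
Event 8 (swap scarf<->lamp: now scarf:Carol, lamp:Victor). State: scarf:Carol, lamp:Victor
Event 9 (swap lamp<->scarf: now lamp:Carol, scarf:Victor). State: scarf:Victor, lamp:Carol
Event 10 (swap lamp<->scarf: now lamp:Victor, scarf:Carol). State: scarf:Carol, lamp:Victor
Event 11 (swap lamp<->scarf: now lamp:Carol, scarf:Victor). State: scarf:Victor, lamp:Carol
Event 12 (swap scarf<->lamp: now scarf:Carol, lamp:Victor). State: scarf:Carol, lamp:Victor
Event 13 (swap scarf<->lamp: now scarf:Victor, lamp:Carol). State: scarf:Victor, lamp:Carol
Event 14 (swap lamp<->scarf: now lamp:Victor, scarf:Carol). State: scarf:Carol, lamp:Victor

Final state: scarf:Carol, lamp:Victor
Kevin holds: (nothing).

Answer: nothing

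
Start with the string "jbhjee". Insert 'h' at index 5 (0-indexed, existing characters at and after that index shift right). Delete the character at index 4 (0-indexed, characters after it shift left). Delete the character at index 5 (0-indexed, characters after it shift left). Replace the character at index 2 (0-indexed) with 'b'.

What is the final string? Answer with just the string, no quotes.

Applying each edit step by step:
Start: "jbhjee"
Op 1 (insert 'h' at idx 5): "jbhjee" -> "jbhjehe"
Op 2 (delete idx 4 = 'e'): "jbhjehe" -> "jbhjhe"
Op 3 (delete idx 5 = 'e'): "jbhjhe" -> "jbhjh"
Op 4 (replace idx 2: 'h' -> 'b'): "jbhjh" -> "jbbjh"

Answer: jbbjh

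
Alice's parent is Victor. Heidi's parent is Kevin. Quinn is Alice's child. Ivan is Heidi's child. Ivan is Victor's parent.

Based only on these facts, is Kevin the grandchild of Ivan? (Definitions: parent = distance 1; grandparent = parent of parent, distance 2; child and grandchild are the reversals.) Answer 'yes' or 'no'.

Answer: no

Derivation:
Reconstructing the parent chain from the given facts:
  Kevin -> Heidi -> Ivan -> Victor -> Alice -> Quinn
(each arrow means 'parent of the next')
Positions in the chain (0 = top):
  position of Kevin: 0
  position of Heidi: 1
  position of Ivan: 2
  position of Victor: 3
  position of Alice: 4
  position of Quinn: 5

Kevin is at position 0, Ivan is at position 2; signed distance (j - i) = 2.
'grandchild' requires j - i = -2. Actual distance is 2, so the relation does NOT hold.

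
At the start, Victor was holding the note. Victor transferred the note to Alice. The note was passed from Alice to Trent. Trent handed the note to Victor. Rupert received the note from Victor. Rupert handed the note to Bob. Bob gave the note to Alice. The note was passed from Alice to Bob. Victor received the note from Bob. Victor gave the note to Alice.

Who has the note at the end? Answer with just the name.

Tracking the note through each event:
Start: Victor has the note.
After event 1: Alice has the note.
After event 2: Trent has the note.
After event 3: Victor has the note.
After event 4: Rupert has the note.
After event 5: Bob has the note.
After event 6: Alice has the note.
After event 7: Bob has the note.
After event 8: Victor has the note.
After event 9: Alice has the note.

Answer: Alice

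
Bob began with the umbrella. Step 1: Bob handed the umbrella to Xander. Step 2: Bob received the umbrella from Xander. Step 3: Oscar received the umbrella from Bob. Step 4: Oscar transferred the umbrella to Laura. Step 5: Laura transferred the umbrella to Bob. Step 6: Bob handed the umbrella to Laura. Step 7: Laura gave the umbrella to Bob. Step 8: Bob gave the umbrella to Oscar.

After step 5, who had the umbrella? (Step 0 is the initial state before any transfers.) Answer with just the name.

Answer: Bob

Derivation:
Tracking the umbrella holder through step 5:
After step 0 (start): Bob
After step 1: Xander
After step 2: Bob
After step 3: Oscar
After step 4: Laura
After step 5: Bob

At step 5, the holder is Bob.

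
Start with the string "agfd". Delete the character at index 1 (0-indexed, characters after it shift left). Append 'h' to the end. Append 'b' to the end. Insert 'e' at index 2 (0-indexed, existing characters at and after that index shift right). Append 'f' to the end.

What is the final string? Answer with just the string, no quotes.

Answer: afedhbf

Derivation:
Applying each edit step by step:
Start: "agfd"
Op 1 (delete idx 1 = 'g'): "agfd" -> "afd"
Op 2 (append 'h'): "afd" -> "afdh"
Op 3 (append 'b'): "afdh" -> "afdhb"
Op 4 (insert 'e' at idx 2): "afdhb" -> "afedhb"
Op 5 (append 'f'): "afedhb" -> "afedhbf"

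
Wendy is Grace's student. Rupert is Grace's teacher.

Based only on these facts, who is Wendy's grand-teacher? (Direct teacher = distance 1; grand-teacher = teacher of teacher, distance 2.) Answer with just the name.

Reconstructing the teacher chain from the given facts:
  Rupert -> Grace -> Wendy
(each arrow means 'teacher of the next')
Positions in the chain (0 = top):
  position of Rupert: 0
  position of Grace: 1
  position of Wendy: 2

Wendy is at position 2; the grand-teacher is 2 steps up the chain, i.e. position 0: Rupert.

Answer: Rupert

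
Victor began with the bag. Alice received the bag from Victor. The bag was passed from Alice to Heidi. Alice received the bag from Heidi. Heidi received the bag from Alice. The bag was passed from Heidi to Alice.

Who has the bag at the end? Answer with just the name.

Tracking the bag through each event:
Start: Victor has the bag.
After event 1: Alice has the bag.
After event 2: Heidi has the bag.
After event 3: Alice has the bag.
After event 4: Heidi has the bag.
After event 5: Alice has the bag.

Answer: Alice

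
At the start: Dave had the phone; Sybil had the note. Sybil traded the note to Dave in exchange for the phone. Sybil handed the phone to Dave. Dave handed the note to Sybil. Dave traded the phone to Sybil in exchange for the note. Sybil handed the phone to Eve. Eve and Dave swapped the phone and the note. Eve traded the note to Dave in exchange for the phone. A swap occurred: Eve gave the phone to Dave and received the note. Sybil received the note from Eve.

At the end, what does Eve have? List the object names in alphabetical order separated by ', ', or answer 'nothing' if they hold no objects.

Tracking all object holders:
Start: phone:Dave, note:Sybil
Event 1 (swap note<->phone: now note:Dave, phone:Sybil). State: phone:Sybil, note:Dave
Event 2 (give phone: Sybil -> Dave). State: phone:Dave, note:Dave
Event 3 (give note: Dave -> Sybil). State: phone:Dave, note:Sybil
Event 4 (swap phone<->note: now phone:Sybil, note:Dave). State: phone:Sybil, note:Dave
Event 5 (give phone: Sybil -> Eve). State: phone:Eve, note:Dave
Event 6 (swap phone<->note: now phone:Dave, note:Eve). State: phone:Dave, note:Eve
Event 7 (swap note<->phone: now note:Dave, phone:Eve). State: phone:Eve, note:Dave
Event 8 (swap phone<->note: now phone:Dave, note:Eve). State: phone:Dave, note:Eve
Event 9 (give note: Eve -> Sybil). State: phone:Dave, note:Sybil

Final state: phone:Dave, note:Sybil
Eve holds: (nothing).

Answer: nothing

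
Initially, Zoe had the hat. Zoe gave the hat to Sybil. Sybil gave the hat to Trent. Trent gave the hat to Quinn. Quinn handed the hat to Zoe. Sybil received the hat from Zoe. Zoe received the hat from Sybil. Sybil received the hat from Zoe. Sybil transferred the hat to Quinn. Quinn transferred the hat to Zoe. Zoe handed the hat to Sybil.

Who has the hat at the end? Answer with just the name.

Tracking the hat through each event:
Start: Zoe has the hat.
After event 1: Sybil has the hat.
After event 2: Trent has the hat.
After event 3: Quinn has the hat.
After event 4: Zoe has the hat.
After event 5: Sybil has the hat.
After event 6: Zoe has the hat.
After event 7: Sybil has the hat.
After event 8: Quinn has the hat.
After event 9: Zoe has the hat.
After event 10: Sybil has the hat.

Answer: Sybil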